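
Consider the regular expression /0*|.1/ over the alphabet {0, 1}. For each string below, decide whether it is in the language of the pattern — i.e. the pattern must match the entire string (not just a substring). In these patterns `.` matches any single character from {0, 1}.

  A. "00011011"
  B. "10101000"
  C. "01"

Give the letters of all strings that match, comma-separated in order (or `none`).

C

A → no match
B → no match
C → match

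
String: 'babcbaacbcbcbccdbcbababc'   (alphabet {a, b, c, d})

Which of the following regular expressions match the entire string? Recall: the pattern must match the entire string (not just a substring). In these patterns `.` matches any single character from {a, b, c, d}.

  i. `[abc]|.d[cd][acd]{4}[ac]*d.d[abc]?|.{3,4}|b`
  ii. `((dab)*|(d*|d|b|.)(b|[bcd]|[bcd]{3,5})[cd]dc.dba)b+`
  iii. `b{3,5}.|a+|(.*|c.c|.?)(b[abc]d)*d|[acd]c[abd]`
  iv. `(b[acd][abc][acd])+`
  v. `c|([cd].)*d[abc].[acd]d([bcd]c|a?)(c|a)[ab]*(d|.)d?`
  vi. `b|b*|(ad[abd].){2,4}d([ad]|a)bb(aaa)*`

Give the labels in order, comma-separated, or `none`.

i → no match
ii → no match — must end with 'b'
iii → no match
iv → match
v → no match
vi → no match

iv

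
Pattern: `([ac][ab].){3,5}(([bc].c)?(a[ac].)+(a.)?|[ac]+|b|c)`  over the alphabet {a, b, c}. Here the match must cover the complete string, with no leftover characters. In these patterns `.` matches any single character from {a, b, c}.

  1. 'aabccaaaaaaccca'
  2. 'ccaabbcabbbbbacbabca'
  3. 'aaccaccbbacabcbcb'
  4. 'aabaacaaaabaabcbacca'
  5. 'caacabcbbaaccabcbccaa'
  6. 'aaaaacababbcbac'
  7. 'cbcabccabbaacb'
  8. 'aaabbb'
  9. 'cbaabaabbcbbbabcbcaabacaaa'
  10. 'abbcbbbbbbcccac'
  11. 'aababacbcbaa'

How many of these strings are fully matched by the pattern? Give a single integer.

1 → no match
2 → no match
3 → no match
4 → no match
5 → no match
6 → no match
7 → no match
8 → no match
9 → no match
10 → no match
11 → no match
Total matched: 0

0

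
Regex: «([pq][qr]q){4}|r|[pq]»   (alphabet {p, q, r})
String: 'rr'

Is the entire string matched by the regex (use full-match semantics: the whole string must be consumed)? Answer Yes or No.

No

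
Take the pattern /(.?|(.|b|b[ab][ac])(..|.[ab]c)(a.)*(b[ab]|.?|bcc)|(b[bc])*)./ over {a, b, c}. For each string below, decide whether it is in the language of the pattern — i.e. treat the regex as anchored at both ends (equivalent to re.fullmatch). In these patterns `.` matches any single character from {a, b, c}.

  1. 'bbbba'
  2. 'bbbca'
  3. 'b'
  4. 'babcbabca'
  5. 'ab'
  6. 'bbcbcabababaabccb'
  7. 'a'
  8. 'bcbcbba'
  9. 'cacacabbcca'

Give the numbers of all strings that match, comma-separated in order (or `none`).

1, 2, 3, 5, 6, 7, 8, 9

1 → match
2 → match
3 → match
4 → no match
5 → match
6 → match
7 → match
8 → match
9 → match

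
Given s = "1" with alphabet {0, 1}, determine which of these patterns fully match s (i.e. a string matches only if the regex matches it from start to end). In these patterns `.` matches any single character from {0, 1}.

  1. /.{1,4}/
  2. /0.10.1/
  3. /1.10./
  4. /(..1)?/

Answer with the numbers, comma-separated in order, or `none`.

1 → match
2 → no match — must start with "0"
3 → no match
4 → no match

1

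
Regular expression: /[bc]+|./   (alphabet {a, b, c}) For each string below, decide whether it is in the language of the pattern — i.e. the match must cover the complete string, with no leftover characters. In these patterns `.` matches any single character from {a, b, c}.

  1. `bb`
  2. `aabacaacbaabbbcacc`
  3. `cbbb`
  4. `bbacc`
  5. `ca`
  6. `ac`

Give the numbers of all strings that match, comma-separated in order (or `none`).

1 → match
2 → no match
3 → match
4 → no match
5 → no match
6 → no match

1, 3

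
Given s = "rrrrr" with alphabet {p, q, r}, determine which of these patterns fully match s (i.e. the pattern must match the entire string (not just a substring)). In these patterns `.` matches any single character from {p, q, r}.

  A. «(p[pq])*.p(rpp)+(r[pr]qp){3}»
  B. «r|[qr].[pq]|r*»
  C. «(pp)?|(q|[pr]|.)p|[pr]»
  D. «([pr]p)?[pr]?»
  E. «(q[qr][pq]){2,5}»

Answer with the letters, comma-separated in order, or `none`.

B

A → no match — must end with "qp"
B → match
C → no match
D → no match
E → no match — must start with "q"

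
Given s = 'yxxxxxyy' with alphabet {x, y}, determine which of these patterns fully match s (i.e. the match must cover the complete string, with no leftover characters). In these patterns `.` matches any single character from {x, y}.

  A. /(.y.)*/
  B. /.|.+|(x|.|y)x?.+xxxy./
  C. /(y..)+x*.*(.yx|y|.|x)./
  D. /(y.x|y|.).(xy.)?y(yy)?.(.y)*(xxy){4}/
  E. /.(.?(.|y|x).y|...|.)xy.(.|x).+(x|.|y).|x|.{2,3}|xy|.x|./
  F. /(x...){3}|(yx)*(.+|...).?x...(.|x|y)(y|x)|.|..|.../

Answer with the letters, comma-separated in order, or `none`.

A → no match
B → match
C → match
D → no match — must end with 'xxy'
E → no match
F → match

B, C, F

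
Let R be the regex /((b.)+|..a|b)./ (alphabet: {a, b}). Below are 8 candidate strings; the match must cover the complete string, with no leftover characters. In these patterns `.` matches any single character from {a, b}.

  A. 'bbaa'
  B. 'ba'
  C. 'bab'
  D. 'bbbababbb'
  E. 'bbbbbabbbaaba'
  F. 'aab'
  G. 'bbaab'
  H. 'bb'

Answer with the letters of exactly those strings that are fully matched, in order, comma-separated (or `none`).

A → match
B → match
C → match
D → match
E → no match
F → no match
G → no match
H → match

A, B, C, D, H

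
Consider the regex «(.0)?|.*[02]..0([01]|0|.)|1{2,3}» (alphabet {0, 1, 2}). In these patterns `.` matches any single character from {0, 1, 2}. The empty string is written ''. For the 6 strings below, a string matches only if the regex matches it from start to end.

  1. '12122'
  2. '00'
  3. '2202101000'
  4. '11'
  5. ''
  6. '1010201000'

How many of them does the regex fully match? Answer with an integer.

5

1 → no match
2 → match
3 → match
4 → match
5 → match
6 → match
Total matched: 5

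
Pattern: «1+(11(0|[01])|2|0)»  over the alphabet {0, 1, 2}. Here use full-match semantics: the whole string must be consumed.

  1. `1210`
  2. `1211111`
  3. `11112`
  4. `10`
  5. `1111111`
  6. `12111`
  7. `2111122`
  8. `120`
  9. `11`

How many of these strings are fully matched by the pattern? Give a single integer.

3

1 → no match
2 → no match
3 → match
4 → match
5 → match
6 → no match
7 → no match — must start with `1`
8 → no match
9 → no match
Total matched: 3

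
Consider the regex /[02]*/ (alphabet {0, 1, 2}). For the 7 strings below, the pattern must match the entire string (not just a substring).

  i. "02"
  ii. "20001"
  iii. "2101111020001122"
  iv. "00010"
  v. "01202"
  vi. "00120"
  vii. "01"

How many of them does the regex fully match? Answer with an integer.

1

i → match
ii → no match
iii → no match
iv → no match
v → no match
vi → no match
vii → no match
Total matched: 1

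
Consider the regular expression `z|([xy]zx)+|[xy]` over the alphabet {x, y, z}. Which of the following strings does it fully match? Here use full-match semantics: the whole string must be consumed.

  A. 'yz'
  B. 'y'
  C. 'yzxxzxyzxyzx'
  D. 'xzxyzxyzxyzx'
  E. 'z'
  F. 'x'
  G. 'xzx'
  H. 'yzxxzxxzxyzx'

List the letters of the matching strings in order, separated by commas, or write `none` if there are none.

B, C, D, E, F, G, H

A → no match
B → match
C → match
D → match
E → match
F → match
G → match
H → match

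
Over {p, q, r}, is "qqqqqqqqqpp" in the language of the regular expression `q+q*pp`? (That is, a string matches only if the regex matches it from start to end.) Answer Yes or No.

Yes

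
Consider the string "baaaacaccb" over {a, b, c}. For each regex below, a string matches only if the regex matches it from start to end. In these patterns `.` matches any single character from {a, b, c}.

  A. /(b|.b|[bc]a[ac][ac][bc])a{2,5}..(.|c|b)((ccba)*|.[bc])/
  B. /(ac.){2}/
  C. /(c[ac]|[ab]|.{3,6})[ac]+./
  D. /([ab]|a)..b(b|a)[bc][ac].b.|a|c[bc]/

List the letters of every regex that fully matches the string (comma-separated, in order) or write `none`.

A → match
B → no match — must start with "ac"
C → match
D → no match

A, C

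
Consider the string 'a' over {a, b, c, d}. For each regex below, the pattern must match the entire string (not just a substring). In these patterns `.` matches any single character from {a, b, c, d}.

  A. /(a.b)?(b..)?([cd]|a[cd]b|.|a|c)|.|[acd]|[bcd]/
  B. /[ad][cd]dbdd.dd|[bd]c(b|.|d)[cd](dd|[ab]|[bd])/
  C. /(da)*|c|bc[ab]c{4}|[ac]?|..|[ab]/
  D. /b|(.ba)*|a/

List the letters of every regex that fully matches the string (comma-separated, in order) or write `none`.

A, C, D

A → match
B → no match
C → match
D → match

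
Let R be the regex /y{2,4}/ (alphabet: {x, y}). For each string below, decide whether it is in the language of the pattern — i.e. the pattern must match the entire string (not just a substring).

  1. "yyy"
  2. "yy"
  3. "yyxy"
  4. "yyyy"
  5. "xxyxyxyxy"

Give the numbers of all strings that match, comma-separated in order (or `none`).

1, 2, 4

1 → match
2 → match
3 → no match
4 → match
5 → no match — must start with "y"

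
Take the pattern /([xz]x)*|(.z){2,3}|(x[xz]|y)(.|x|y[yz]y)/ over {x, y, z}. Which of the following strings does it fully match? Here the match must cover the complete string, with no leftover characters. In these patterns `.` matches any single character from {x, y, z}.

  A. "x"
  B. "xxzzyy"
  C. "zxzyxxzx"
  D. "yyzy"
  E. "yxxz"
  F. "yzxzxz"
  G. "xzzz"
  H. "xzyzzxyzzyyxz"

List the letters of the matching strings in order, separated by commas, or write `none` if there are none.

A → no match
B → no match
C → no match
D → match
E → no match
F → match
G → match
H → no match

D, F, G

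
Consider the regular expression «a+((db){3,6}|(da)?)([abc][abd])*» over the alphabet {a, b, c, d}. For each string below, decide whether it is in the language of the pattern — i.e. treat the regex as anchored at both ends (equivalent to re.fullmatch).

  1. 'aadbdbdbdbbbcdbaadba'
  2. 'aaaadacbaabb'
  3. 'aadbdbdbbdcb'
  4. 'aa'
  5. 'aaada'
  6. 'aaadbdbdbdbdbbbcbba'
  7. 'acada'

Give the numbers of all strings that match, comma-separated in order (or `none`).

1, 2, 3, 4, 5, 6

1 → match
2 → match
3 → match
4 → match
5 → match
6 → match
7 → no match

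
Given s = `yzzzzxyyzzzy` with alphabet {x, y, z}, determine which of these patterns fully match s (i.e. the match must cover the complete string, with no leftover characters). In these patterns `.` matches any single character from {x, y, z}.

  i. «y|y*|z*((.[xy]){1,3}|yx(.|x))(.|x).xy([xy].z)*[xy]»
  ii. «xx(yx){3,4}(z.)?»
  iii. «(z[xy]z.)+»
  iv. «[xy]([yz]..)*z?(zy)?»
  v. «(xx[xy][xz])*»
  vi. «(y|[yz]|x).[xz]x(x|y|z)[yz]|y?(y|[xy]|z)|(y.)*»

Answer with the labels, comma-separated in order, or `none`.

iv

i → no match
ii → no match — must start with `xxyx`
iii → no match — must start with `z`
iv → match
v → no match
vi → no match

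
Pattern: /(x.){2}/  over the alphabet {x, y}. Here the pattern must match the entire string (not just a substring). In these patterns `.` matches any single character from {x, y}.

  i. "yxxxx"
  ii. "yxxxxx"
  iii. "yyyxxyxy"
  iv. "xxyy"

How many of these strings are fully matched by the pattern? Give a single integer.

i → no match — must start with "x"
ii → no match — must start with "x"
iii → no match — must start with "x"
iv → no match
Total matched: 0

0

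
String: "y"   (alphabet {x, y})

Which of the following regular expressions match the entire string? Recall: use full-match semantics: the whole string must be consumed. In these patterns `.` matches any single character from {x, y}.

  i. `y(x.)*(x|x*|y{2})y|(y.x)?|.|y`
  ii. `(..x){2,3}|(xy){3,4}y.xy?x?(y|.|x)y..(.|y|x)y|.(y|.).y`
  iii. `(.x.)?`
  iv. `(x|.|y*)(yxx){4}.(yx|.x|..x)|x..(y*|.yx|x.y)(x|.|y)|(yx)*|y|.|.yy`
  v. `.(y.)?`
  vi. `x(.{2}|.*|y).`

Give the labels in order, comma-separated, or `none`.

i, iv, v

i → match
ii → no match
iii → no match
iv → match
v → match
vi → no match — must start with "x"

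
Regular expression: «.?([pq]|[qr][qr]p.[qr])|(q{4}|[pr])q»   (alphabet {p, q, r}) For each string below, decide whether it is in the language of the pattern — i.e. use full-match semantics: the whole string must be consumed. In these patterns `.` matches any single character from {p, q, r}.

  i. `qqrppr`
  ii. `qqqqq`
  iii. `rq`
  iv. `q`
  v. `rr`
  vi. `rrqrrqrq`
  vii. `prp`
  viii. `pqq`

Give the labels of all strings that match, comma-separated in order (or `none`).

i, ii, iii, iv

i. `qqrppr` → match
ii. `qqqqq` → match
iii. `rq` → match
iv. `q` → match
v. `rr` → no match
vi. `rrqrrqrq` → no match
vii. `prp` → no match
viii. `pqq` → no match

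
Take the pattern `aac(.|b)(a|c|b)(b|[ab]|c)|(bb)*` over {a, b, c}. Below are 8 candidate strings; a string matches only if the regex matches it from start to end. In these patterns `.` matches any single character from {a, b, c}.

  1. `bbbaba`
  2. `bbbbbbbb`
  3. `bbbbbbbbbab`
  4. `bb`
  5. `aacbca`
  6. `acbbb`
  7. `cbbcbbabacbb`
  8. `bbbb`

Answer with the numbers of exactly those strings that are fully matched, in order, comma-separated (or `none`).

1 → no match
2 → match
3 → no match
4 → match
5 → match
6 → no match
7 → no match
8 → match

2, 4, 5, 8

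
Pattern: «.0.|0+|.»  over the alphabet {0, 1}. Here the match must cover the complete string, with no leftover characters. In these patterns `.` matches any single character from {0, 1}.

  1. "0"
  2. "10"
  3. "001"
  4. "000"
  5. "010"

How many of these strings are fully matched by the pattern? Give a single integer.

1 → match
2 → no match
3 → match
4 → match
5 → no match
Total matched: 3

3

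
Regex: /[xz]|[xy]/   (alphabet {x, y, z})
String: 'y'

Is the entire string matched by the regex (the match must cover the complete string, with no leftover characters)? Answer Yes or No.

Yes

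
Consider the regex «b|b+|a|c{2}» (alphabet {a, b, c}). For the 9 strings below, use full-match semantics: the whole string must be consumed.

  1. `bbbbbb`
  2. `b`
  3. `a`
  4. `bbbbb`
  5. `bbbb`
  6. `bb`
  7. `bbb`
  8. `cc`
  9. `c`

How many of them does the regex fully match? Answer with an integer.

8

1 → match
2 → match
3 → match
4 → match
5 → match
6 → match
7 → match
8 → match
9 → no match
Total matched: 8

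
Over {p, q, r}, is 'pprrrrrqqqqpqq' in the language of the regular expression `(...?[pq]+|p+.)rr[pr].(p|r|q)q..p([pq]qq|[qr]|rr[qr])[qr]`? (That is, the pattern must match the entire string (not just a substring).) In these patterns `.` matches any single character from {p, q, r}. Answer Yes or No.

Yes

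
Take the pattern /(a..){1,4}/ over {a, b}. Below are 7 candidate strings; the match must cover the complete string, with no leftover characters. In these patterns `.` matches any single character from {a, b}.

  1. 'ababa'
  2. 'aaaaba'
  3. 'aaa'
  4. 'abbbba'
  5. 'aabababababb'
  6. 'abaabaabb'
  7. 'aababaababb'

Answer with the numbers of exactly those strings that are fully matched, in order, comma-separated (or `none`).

2, 3, 6

1 → no match
2 → match
3 → match
4 → no match
5 → no match
6 → match
7 → no match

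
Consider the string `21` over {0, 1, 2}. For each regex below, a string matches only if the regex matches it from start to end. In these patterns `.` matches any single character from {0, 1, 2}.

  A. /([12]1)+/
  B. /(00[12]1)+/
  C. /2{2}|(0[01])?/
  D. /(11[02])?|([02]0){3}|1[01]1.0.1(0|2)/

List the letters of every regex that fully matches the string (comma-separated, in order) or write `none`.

A

A → match
B → no match — must start with `00`
C → no match
D → no match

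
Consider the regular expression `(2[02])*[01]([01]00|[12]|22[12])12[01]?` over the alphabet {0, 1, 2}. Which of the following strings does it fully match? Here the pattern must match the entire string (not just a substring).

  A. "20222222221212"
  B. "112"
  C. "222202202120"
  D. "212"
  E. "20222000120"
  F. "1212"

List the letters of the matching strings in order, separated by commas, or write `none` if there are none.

A, F

A → match
B. "112" → no match
C. "222202202120" → no match
D. "212" → no match
E. "20222000120" → no match
F. "1212" → match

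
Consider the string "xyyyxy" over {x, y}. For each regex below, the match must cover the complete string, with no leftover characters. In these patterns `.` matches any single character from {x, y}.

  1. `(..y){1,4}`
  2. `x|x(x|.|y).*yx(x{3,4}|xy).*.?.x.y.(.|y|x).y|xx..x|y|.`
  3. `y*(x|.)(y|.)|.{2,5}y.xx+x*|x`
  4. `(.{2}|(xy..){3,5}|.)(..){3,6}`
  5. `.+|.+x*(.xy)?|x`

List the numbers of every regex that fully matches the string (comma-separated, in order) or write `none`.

1 → match
2 → no match
3 → no match
4 → no match
5 → match

1, 5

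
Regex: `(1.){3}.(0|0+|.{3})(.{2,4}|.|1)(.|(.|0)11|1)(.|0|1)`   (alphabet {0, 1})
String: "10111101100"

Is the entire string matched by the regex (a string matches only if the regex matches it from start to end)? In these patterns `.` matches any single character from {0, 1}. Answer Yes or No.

No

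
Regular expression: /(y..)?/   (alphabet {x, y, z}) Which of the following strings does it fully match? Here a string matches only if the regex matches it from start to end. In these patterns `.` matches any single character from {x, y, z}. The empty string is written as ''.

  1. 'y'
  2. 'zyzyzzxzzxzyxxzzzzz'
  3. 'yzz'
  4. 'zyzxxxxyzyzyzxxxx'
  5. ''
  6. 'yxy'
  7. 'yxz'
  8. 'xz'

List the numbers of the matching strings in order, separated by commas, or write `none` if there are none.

1 → no match
2 → no match
3 → match
4 → no match
5 → match
6 → match
7 → match
8 → no match

3, 5, 6, 7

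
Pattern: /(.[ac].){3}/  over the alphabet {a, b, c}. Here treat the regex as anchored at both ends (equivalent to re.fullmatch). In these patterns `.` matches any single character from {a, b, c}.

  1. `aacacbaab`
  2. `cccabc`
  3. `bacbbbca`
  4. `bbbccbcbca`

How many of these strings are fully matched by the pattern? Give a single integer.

1

1 → match
2 → no match
3 → no match
4 → no match
Total matched: 1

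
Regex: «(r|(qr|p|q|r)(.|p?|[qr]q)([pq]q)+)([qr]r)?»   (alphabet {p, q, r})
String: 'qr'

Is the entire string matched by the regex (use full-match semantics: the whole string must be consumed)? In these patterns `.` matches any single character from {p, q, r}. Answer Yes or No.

No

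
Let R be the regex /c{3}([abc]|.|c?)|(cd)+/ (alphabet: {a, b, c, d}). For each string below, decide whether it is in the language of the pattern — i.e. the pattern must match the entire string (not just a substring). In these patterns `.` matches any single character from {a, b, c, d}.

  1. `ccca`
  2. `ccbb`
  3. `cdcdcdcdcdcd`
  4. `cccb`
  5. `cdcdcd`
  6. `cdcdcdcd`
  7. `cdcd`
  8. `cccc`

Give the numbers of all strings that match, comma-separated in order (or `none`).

1, 3, 4, 5, 6, 7, 8

1 → match
2 → no match
3 → match
4 → match
5 → match
6 → match
7 → match
8 → match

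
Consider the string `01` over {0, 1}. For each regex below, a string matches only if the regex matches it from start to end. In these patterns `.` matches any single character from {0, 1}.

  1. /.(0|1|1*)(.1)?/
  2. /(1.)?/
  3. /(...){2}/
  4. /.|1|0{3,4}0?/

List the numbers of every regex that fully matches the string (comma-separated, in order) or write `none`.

1 → match
2 → no match
3 → no match
4 → no match

1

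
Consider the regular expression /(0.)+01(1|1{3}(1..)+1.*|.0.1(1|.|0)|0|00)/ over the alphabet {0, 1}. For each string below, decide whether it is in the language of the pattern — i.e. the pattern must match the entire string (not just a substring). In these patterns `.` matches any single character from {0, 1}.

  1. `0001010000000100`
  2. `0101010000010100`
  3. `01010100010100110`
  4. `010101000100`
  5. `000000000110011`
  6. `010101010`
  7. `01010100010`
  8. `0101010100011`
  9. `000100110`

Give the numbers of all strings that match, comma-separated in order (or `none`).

1, 2, 3, 4, 5, 6, 7, 8, 9

1 → match
2 → match
3 → match
4 → match
5 → match
6 → match
7 → match
8 → match
9 → match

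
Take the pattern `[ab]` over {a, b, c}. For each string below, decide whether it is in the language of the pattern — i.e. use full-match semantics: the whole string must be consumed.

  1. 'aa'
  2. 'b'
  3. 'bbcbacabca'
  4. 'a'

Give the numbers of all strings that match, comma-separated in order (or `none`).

2, 4

1 → no match
2 → match
3 → no match
4 → match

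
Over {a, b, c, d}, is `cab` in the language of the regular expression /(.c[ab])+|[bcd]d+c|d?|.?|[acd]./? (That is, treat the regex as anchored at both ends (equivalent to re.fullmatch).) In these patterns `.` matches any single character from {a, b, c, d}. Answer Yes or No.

No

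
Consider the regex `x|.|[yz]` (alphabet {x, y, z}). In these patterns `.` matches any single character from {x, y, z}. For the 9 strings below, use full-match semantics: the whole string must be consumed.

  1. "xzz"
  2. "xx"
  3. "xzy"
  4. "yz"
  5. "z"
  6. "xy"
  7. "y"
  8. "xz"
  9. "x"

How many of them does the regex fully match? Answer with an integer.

1 → no match
2 → no match
3 → no match
4 → no match
5 → match
6 → no match
7 → match
8 → no match
9 → match
Total matched: 3

3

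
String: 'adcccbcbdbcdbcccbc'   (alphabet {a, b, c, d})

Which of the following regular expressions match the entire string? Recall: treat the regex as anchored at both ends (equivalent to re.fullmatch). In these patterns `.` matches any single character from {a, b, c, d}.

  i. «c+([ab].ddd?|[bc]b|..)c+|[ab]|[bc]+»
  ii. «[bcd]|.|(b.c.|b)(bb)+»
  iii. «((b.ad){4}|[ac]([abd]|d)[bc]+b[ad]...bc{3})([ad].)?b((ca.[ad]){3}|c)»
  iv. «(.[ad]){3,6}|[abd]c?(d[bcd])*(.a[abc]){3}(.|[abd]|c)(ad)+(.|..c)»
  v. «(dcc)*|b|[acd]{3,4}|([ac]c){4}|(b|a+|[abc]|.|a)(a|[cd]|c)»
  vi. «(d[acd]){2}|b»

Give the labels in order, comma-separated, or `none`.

i → no match
ii → no match
iii → match
iv → no match
v → no match
vi → no match

iii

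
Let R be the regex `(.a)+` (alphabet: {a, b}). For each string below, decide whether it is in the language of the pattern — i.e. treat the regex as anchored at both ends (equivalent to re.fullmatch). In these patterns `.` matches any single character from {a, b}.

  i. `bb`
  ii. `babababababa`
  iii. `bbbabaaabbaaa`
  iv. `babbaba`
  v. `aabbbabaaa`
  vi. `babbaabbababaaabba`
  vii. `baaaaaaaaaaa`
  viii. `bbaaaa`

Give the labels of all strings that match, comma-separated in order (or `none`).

ii, vii

i → no match — must end with `a`
ii → match
iii → no match
iv → no match
v → no match
vi → no match
vii → match
viii → no match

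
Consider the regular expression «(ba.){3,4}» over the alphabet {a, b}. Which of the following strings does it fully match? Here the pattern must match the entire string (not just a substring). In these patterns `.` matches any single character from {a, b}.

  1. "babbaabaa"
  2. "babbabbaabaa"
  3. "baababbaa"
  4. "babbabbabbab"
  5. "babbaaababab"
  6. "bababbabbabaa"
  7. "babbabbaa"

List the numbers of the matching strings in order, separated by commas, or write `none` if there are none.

1, 2, 3, 4, 7

1. "babbaabaa" → match
2. "babbabbaabaa" → match
3. "baababbaa" → match
4. "babbabbabbab" → match
5. "babbaaababab" → no match
6 → no match
7. "babbabbaa" → match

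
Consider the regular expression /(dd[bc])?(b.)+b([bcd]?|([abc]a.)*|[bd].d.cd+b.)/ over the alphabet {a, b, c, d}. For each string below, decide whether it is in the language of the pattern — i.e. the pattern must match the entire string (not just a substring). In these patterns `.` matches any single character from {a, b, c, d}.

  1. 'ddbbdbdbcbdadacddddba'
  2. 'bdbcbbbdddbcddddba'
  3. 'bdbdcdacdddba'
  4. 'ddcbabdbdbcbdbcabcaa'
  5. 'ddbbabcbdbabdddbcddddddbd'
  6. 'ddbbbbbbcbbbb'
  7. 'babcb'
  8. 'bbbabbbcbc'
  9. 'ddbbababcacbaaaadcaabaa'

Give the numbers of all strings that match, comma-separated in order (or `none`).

1 → match
2 → match
3 → match
4 → match
5 → match
6 → match
7 → match
8 → match
9 → match

1, 2, 3, 4, 5, 6, 7, 8, 9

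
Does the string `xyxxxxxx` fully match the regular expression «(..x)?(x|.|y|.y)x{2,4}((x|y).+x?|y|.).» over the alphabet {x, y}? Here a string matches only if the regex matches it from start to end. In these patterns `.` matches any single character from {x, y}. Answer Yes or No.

Yes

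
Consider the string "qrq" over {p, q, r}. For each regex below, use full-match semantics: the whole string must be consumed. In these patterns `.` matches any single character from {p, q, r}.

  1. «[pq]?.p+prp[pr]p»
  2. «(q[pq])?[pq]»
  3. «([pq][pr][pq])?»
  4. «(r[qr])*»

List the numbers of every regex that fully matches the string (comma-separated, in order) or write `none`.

1 → no match — must end with "p"
2 → no match
3 → match
4 → no match

3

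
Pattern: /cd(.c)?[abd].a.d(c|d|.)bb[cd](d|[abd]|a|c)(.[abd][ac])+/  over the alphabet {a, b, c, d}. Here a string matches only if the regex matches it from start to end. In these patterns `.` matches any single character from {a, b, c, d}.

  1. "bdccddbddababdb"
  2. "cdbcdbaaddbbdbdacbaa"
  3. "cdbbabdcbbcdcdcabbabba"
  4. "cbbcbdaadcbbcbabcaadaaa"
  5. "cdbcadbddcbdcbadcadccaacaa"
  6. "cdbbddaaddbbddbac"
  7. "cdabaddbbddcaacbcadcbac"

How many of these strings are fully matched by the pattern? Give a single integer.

1

1 → no match — must start with "cd"
2 → match
3 → no match
4 → no match — must start with "cd"
5 → no match
6 → no match
7 → no match
Total matched: 1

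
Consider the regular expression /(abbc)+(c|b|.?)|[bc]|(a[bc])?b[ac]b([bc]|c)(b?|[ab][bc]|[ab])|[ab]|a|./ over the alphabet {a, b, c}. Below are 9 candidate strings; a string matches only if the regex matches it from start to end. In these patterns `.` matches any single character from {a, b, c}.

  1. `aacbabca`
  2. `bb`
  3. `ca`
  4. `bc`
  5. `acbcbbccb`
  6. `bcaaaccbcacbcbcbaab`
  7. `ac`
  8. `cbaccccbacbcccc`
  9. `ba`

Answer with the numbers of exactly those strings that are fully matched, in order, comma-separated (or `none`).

none

1 → no match
2 → no match
3 → no match
4 → no match
5 → no match
6 → no match
7 → no match
8 → no match
9 → no match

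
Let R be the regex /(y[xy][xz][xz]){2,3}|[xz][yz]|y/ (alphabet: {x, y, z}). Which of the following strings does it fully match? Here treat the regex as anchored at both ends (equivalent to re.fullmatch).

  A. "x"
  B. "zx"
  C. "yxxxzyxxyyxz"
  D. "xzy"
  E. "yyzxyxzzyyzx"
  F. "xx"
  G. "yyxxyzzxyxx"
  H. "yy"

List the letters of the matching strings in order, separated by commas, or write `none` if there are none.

E

A → no match
B → no match
C → no match
D → no match
E → match
F → no match
G → no match
H → no match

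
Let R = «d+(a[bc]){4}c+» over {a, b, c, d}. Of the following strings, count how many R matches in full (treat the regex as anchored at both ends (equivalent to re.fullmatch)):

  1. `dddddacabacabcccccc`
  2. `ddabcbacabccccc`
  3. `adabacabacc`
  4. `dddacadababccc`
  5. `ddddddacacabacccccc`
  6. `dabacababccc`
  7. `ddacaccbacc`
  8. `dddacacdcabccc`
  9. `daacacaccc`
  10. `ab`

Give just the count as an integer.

1 → match
2 → no match
3 → no match — must start with `d`
4 → no match
5 → match
6 → match
7 → no match
8 → no match
9 → no match
10 → no match — must start with `d`
Total matched: 3

3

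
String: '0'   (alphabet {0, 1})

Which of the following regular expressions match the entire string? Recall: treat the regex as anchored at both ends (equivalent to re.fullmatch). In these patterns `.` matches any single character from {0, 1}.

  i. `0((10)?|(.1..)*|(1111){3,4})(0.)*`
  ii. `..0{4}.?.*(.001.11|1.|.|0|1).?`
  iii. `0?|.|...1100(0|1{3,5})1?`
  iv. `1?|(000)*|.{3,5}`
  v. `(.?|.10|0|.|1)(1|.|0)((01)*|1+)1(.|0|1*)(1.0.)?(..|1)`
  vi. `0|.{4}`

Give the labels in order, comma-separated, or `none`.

i → match
ii → no match
iii → match
iv → no match
v → no match
vi → match

i, iii, vi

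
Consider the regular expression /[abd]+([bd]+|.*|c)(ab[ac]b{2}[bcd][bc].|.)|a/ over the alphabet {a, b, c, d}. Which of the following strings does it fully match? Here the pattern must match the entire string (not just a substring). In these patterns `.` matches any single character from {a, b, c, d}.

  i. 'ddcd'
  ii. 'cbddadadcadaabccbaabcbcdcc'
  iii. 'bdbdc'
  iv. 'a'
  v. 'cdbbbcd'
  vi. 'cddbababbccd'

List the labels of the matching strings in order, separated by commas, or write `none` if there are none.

i → match
ii → no match
iii → match
iv → match
v → no match
vi → no match

i, iii, iv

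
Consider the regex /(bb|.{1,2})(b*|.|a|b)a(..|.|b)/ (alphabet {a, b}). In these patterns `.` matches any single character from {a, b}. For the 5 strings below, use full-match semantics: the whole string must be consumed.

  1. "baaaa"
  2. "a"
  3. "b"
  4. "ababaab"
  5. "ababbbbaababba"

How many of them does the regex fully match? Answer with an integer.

1

1 → match
2 → no match
3 → no match
4 → no match
5 → no match
Total matched: 1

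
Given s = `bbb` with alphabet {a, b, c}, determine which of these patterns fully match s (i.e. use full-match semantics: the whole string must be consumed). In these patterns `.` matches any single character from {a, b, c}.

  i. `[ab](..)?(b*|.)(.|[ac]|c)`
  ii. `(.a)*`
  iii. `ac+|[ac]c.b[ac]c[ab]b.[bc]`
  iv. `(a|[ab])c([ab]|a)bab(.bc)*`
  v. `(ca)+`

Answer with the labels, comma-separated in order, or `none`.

i

i → match
ii → no match
iii → no match
iv → no match
v → no match — must start with `ca`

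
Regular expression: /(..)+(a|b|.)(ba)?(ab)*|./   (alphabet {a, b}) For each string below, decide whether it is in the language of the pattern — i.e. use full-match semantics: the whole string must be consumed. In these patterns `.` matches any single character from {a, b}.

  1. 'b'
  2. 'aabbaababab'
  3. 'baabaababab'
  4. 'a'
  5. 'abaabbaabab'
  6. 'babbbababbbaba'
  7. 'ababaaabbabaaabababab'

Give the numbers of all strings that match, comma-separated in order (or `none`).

1, 2, 3, 4, 5, 7

1 → match
2 → match
3 → match
4 → match
5 → match
6 → no match
7 → match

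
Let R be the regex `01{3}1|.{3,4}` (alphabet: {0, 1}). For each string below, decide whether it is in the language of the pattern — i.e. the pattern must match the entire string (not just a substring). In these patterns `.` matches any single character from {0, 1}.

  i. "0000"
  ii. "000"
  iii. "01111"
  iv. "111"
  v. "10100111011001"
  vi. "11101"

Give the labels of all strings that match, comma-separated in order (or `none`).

i, ii, iii, iv

i → match
ii → match
iii → match
iv → match
v → no match
vi → no match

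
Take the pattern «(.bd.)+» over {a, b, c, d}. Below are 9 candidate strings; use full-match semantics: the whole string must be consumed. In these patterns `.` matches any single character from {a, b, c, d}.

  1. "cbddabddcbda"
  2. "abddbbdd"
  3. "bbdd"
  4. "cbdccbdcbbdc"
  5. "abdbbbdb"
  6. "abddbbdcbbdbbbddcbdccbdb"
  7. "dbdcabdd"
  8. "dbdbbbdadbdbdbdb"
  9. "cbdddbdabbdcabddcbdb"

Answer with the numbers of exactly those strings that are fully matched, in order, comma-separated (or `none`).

1 → match
2 → match
3 → match
4 → match
5 → match
6 → match
7 → match
8 → match
9 → match

1, 2, 3, 4, 5, 6, 7, 8, 9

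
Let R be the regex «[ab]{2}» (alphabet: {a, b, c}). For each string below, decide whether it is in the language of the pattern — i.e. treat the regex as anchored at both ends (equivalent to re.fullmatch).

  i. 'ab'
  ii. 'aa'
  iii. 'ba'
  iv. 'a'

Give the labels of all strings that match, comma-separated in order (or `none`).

i → match
ii → match
iii → match
iv → no match

i, ii, iii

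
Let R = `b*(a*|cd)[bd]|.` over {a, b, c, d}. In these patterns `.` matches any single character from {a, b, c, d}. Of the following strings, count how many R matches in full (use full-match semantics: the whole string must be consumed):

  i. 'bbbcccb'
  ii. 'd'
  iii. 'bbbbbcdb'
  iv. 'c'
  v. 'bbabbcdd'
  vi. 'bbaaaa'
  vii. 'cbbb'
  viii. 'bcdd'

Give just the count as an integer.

i → no match
ii → match
iii → match
iv → match
v → no match
vi → no match
vii → no match
viii → match
Total matched: 4

4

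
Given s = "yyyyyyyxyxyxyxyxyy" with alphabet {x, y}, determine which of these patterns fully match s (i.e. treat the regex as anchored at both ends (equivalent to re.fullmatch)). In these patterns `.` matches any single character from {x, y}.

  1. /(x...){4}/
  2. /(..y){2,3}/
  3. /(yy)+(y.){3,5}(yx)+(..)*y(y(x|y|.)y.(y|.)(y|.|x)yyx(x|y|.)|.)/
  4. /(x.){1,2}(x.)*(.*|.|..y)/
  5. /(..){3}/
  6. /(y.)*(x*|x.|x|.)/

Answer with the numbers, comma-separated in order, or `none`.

1 → no match — must start with "x"
2 → no match
3 → match
4 → no match — must start with "x"
5 → no match
6 → match

3, 6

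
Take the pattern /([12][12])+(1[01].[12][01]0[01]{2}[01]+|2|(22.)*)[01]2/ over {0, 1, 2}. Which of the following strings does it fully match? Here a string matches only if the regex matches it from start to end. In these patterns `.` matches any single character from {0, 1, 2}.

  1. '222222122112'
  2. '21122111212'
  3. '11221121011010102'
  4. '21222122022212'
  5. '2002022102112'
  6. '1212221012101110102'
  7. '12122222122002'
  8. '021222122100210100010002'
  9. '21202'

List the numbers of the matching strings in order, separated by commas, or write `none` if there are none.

1, 2, 4, 6, 7, 9

1 → match
2 → match
3 → no match
4 → match
5 → no match
6 → match
7 → match
8 → no match
9 → match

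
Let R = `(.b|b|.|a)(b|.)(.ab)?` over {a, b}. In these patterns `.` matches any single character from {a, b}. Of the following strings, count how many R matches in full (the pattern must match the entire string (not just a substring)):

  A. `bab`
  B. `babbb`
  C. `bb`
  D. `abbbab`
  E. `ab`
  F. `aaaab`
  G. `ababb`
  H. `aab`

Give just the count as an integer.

4

A → no match
B → no match
C → match
D → match
E → match
F → match
G → no match
H → no match
Total matched: 4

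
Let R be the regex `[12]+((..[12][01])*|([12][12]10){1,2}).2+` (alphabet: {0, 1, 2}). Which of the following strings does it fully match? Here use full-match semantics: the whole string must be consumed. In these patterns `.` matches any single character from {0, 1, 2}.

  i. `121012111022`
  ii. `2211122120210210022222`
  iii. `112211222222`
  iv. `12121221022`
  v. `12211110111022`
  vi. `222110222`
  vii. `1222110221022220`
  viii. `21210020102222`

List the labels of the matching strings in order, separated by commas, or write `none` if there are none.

ii, iii, iv, v, vi

i → no match
ii → match
iii → match
iv → match
v → match
vi → match
vii → no match — must end with `2`
viii → no match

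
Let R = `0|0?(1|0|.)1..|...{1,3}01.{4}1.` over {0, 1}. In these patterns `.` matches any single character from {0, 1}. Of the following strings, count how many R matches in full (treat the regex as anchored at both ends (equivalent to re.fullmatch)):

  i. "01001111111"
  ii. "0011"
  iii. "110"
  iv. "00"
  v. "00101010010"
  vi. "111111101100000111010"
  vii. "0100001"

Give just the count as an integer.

2

i → match
ii → no match
iii → no match
iv → no match
v → match
vi → no match
vii → no match
Total matched: 2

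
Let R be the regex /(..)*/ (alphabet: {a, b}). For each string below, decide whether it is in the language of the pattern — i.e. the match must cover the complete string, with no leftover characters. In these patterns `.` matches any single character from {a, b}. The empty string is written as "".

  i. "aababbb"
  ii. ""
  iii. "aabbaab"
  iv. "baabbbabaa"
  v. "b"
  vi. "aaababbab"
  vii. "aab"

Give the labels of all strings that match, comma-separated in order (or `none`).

i → no match
ii → match
iii → no match
iv → match
v → no match
vi → no match
vii → no match

ii, iv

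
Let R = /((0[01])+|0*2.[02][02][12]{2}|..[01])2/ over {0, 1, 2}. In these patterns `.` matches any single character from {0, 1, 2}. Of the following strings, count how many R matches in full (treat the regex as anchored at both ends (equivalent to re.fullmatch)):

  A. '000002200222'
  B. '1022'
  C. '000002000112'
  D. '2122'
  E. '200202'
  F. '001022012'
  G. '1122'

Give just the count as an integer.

A → match
B → no match
C → match
D → no match
E → no match
F → no match
G → no match
Total matched: 2

2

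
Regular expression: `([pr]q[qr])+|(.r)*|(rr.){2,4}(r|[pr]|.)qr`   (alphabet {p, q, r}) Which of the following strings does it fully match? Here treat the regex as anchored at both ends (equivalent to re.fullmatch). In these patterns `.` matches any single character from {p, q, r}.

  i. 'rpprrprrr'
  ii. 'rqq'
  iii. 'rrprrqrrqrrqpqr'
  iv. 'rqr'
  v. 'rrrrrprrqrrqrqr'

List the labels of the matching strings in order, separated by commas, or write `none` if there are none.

i → no match
ii → match
iii → match
iv → match
v → match

ii, iii, iv, v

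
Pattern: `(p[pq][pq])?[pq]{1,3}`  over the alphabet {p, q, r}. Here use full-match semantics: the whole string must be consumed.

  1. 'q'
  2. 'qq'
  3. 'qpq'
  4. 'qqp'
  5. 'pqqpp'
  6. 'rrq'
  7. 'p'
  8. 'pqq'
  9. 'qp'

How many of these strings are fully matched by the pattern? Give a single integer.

8

1. 'q' → match
2. 'qq' → match
3. 'qpq' → match
4. 'qqp' → match
5. 'pqqpp' → match
6. 'rrq' → no match
7. 'p' → match
8. 'pqq' → match
9. 'qp' → match
Total matched: 8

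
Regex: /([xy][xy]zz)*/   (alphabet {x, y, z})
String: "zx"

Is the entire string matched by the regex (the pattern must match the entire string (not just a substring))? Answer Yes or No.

No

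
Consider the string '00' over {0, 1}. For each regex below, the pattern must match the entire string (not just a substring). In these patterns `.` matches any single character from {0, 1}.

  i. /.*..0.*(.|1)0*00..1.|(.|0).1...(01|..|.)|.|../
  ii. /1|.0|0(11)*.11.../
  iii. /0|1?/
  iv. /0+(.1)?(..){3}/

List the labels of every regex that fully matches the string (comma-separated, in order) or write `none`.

i → match
ii → match
iii → no match
iv → no match

i, ii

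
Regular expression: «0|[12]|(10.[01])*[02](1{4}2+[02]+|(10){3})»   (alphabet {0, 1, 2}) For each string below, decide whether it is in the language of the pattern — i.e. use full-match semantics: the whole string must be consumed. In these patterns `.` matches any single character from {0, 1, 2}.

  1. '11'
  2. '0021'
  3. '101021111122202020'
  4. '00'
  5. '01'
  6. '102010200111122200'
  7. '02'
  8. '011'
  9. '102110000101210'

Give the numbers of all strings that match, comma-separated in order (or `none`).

1 → no match
2 → no match
3 → no match
4 → no match
5 → no match
6 → match
7 → no match
8 → no match
9 → no match

6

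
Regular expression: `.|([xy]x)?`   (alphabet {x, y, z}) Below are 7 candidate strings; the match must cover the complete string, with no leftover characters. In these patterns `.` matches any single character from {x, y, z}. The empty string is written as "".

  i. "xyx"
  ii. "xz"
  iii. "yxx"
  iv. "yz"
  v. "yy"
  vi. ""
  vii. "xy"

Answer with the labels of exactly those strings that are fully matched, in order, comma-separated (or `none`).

vi

i → no match
ii → no match
iii → no match
iv → no match
v → no match
vi → match
vii → no match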